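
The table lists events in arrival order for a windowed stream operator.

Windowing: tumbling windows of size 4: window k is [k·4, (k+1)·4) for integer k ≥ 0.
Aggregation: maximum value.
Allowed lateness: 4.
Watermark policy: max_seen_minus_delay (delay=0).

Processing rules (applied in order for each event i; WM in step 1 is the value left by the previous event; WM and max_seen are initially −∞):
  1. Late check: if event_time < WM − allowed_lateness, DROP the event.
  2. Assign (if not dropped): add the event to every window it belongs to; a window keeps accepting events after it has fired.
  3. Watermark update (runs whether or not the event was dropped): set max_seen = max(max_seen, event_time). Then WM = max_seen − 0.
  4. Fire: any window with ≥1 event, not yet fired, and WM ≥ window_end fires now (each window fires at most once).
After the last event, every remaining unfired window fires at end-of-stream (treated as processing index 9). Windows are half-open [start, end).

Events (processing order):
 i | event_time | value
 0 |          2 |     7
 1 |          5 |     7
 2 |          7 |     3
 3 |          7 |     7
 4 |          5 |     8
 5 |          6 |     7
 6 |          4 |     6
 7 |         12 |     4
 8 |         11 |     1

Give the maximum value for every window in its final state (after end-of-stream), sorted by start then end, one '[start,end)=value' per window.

[0,4)=7 [4,8)=8 [8,12)=1 [12,16)=4

i=0 t=2 v=7: → [0,4); WM=2
i=1 t=5 v=7: → [4,8); WM=5; [0,4) fires=7
i=2 t=7 v=3: → [4,8); WM=7
i=3 t=7 v=7: → [4,8); WM=7
i=4 t=5 v=8: → [4,8); WM=7
i=5 t=6 v=7: → [4,8); WM=7
i=6 t=4 v=6: → [4,8); WM=7
i=7 t=12 v=4: → [12,16); WM=12; [4,8) fires=8
i=8 t=11 v=1: → [8,12); WM=12; [8,12) fires=1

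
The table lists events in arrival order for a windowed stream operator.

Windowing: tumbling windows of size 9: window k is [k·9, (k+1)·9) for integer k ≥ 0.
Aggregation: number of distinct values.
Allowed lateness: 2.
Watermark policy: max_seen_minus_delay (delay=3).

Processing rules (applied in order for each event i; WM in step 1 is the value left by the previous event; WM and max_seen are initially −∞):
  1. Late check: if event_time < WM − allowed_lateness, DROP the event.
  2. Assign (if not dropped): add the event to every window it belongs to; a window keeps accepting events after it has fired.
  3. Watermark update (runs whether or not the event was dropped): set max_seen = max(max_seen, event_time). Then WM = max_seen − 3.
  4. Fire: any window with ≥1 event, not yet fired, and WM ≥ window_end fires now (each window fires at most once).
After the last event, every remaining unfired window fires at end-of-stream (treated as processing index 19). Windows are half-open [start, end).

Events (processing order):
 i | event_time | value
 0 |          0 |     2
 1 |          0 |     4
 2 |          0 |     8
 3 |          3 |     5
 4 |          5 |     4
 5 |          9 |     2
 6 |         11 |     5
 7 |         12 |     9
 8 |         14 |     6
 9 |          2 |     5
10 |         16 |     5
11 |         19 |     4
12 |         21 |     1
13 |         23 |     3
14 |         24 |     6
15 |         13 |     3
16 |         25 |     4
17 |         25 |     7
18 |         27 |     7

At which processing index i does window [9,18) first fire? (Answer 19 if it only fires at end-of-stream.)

12

i=0 t=0 v=2: → [0,9); WM=-3
i=1 t=0 v=4: → [0,9); WM=-3
i=2 t=0 v=8: → [0,9); WM=-3
i=3 t=3 v=5: → [0,9); WM=0
i=4 t=5 v=4: → [0,9); WM=2
i=5 t=9 v=2: → [9,18); WM=6
i=6 t=11 v=5: → [9,18); WM=8
i=7 t=12 v=9: → [9,18); WM=9; [0,9) fires=4
i=8 t=14 v=6: → [9,18); WM=11
i=9 t=2 v=5: DROP (t<11-2); WM=11
i=10 t=16 v=5: → [9,18); WM=13
i=11 t=19 v=4: → [18,27); WM=16
i=12 t=21 v=1: → [18,27); WM=18; [9,18) fires=4
i=13 t=23 v=3: → [18,27); WM=20
i=14 t=24 v=6: → [18,27); WM=21
i=15 t=13 v=3: DROP (t<21-2); WM=21
i=16 t=25 v=4: → [18,27); WM=22
i=17 t=25 v=7: → [18,27); WM=22
i=18 t=27 v=7: → [27,36); WM=24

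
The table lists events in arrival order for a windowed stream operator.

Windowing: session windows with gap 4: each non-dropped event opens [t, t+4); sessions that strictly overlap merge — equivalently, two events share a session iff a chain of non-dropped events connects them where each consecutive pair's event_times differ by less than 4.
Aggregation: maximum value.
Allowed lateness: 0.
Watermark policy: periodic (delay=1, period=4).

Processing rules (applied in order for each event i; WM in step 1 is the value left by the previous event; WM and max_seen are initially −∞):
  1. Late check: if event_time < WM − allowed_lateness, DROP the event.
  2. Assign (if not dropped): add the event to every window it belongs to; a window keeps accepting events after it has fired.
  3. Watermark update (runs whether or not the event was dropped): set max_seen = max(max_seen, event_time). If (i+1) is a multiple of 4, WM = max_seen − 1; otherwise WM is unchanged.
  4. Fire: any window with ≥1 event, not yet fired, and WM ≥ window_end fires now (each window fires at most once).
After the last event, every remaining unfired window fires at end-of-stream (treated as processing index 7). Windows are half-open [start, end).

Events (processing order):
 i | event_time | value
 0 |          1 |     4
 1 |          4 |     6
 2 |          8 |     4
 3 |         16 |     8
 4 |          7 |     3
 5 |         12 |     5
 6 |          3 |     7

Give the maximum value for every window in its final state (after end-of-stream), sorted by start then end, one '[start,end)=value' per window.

[1,8)=6 [8,12)=4 [16,20)=8

i=0 t=1 v=4: → [1,5); WM=−∞
i=1 t=4 v=6: → [1,8); WM=−∞
i=2 t=8 v=4: → [8,12); WM=−∞
i=3 t=16 v=8: → [16,20); WM=15
i=4 t=7 v=3: DROP (t<15-0); WM=15
i=5 t=12 v=5: DROP (t<15-0); WM=15
i=6 t=3 v=7: DROP (t<15-0); WM=15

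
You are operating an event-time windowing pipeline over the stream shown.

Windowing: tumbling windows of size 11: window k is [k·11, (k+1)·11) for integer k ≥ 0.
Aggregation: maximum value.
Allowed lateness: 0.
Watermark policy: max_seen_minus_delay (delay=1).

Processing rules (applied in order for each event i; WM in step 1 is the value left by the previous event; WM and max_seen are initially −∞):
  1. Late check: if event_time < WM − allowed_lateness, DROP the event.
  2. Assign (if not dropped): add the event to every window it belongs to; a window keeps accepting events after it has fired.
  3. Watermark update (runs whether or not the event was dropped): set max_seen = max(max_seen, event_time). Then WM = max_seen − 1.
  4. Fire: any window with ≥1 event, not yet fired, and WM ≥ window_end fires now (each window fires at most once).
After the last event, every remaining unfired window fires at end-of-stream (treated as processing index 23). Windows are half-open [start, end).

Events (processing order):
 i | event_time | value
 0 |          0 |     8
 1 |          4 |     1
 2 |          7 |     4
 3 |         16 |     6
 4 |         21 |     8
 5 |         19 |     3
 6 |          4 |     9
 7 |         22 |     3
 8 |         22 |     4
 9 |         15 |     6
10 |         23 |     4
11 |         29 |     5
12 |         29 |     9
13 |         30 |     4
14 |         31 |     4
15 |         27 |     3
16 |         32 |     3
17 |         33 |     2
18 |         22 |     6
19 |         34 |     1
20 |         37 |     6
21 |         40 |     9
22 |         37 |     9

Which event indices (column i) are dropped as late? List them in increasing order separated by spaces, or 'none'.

i=0 t=0 v=8: → [0,11); WM=-1
i=1 t=4 v=1: → [0,11); WM=3
i=2 t=7 v=4: → [0,11); WM=6
i=3 t=16 v=6: → [11,22); WM=15; [0,11) fires=8
i=4 t=21 v=8: → [11,22); WM=20
i=5 t=19 v=3: DROP (t<20-0); WM=20
i=6 t=4 v=9: DROP (t<20-0); WM=20
i=7 t=22 v=3: → [22,33); WM=21
i=8 t=22 v=4: → [22,33); WM=21
i=9 t=15 v=6: DROP (t<21-0); WM=21
i=10 t=23 v=4: → [22,33); WM=22; [11,22) fires=8
i=11 t=29 v=5: → [22,33); WM=28
i=12 t=29 v=9: → [22,33); WM=28
i=13 t=30 v=4: → [22,33); WM=29
i=14 t=31 v=4: → [22,33); WM=30
i=15 t=27 v=3: DROP (t<30-0); WM=30
i=16 t=32 v=3: → [22,33); WM=31
i=17 t=33 v=2: → [33,44); WM=32
i=18 t=22 v=6: DROP (t<32-0); WM=32
i=19 t=34 v=1: → [33,44); WM=33; [22,33) fires=9
i=20 t=37 v=6: → [33,44); WM=36
i=21 t=40 v=9: → [33,44); WM=39
i=22 t=37 v=9: DROP (t<39-0); WM=39

5 6 9 15 18 22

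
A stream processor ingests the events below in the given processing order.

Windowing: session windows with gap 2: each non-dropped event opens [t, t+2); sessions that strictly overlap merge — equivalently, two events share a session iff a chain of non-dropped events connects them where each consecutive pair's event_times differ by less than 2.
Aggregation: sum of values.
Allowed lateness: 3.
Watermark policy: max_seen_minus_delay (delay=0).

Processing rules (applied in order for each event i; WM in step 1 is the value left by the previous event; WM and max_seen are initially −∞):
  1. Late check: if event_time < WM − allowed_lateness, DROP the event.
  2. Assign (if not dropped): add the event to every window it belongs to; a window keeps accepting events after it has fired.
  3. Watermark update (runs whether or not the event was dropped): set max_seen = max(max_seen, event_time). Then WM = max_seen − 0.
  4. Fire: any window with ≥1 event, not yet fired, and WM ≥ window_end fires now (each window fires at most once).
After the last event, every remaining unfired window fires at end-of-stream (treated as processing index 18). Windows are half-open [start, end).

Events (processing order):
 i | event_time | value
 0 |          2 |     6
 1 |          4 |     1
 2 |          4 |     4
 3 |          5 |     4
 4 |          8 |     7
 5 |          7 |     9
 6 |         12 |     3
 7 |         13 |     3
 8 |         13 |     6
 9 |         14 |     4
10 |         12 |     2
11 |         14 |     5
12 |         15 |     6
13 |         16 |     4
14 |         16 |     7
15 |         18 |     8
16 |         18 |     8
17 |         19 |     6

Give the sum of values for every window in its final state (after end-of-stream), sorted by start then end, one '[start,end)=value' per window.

[2,4)=6 [4,7)=9 [7,10)=16 [12,18)=40 [18,21)=22

i=0 t=2 v=6: → [2,4); WM=2
i=1 t=4 v=1: → [4,6); WM=4
i=2 t=4 v=4: → [4,6); WM=4
i=3 t=5 v=4: → [4,7); WM=5
i=4 t=8 v=7: → [8,10); WM=8
i=5 t=7 v=9: → [7,10); WM=8
i=6 t=12 v=3: → [12,14); WM=12
i=7 t=13 v=3: → [12,15); WM=13
i=8 t=13 v=6: → [12,15); WM=13
i=9 t=14 v=4: → [12,16); WM=14
i=10 t=12 v=2: → [12,16); WM=14
i=11 t=14 v=5: → [12,16); WM=14
i=12 t=15 v=6: → [12,17); WM=15
i=13 t=16 v=4: → [12,18); WM=16
i=14 t=16 v=7: → [12,18); WM=16
i=15 t=18 v=8: → [18,20); WM=18
i=16 t=18 v=8: → [18,20); WM=18
i=17 t=19 v=6: → [18,21); WM=19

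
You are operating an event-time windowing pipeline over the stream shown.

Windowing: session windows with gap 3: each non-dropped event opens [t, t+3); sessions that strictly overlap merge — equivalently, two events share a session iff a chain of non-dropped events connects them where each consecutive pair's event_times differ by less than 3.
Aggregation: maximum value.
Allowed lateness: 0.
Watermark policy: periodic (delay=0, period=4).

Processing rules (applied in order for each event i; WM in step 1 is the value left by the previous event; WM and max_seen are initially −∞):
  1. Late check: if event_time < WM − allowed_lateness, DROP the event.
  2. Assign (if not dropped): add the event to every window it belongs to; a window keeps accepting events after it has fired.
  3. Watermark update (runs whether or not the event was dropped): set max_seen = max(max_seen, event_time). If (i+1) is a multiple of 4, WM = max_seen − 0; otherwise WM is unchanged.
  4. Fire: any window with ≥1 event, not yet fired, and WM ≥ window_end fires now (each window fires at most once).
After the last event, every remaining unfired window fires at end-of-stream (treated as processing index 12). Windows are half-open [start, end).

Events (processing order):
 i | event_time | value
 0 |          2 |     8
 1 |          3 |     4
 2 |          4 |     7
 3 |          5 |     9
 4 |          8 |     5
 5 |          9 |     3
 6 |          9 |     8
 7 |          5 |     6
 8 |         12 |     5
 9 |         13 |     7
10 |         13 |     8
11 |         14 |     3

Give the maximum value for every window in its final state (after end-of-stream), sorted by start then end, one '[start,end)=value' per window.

i=0 t=2 v=8: → [2,5); WM=−∞
i=1 t=3 v=4: → [2,6); WM=−∞
i=2 t=4 v=7: → [2,7); WM=−∞
i=3 t=5 v=9: → [2,8); WM=5
i=4 t=8 v=5: → [8,11); WM=5
i=5 t=9 v=3: → [8,12); WM=5
i=6 t=9 v=8: → [8,12); WM=5
i=7 t=5 v=6: → [2,8); WM=9
i=8 t=12 v=5: → [12,15); WM=9
i=9 t=13 v=7: → [12,16); WM=9
i=10 t=13 v=8: → [12,16); WM=9
i=11 t=14 v=3: → [12,17); WM=14

[2,8)=9 [8,12)=8 [12,17)=8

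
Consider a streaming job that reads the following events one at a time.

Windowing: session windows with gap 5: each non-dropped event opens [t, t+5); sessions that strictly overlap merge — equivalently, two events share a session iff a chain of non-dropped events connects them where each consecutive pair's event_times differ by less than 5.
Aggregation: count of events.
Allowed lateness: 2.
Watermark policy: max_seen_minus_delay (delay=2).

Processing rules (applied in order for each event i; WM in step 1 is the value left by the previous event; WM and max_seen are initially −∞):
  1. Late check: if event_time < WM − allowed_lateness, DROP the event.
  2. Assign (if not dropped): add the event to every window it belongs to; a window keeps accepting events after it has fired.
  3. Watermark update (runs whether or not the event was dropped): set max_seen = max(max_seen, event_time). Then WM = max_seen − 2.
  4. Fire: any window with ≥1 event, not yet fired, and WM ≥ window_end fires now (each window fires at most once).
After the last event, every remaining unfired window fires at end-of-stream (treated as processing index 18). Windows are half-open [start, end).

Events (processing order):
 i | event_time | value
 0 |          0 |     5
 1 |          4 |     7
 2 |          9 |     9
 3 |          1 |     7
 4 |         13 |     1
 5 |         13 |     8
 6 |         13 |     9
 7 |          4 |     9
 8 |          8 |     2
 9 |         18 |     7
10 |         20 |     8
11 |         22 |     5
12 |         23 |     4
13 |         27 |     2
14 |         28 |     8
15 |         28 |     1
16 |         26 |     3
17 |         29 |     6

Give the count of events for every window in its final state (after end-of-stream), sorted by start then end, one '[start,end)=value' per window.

i=0 t=0 v=5: → [0,5); WM=-2
i=1 t=4 v=7: → [0,9); WM=2
i=2 t=9 v=9: → [9,14); WM=7
i=3 t=1 v=7: DROP (t<7-2); WM=7
i=4 t=13 v=1: → [9,18); WM=11
i=5 t=13 v=8: → [9,18); WM=11
i=6 t=13 v=9: → [9,18); WM=11
i=7 t=4 v=9: DROP (t<11-2); WM=11
i=8 t=8 v=2: DROP (t<11-2); WM=11
i=9 t=18 v=7: → [18,23); WM=16
i=10 t=20 v=8: → [18,25); WM=18
i=11 t=22 v=5: → [18,27); WM=20
i=12 t=23 v=4: → [18,28); WM=21
i=13 t=27 v=2: → [18,32); WM=25
i=14 t=28 v=8: → [18,33); WM=26
i=15 t=28 v=1: → [18,33); WM=26
i=16 t=26 v=3: → [18,33); WM=26
i=17 t=29 v=6: → [18,34); WM=27

[0,9)=2 [9,18)=4 [18,34)=9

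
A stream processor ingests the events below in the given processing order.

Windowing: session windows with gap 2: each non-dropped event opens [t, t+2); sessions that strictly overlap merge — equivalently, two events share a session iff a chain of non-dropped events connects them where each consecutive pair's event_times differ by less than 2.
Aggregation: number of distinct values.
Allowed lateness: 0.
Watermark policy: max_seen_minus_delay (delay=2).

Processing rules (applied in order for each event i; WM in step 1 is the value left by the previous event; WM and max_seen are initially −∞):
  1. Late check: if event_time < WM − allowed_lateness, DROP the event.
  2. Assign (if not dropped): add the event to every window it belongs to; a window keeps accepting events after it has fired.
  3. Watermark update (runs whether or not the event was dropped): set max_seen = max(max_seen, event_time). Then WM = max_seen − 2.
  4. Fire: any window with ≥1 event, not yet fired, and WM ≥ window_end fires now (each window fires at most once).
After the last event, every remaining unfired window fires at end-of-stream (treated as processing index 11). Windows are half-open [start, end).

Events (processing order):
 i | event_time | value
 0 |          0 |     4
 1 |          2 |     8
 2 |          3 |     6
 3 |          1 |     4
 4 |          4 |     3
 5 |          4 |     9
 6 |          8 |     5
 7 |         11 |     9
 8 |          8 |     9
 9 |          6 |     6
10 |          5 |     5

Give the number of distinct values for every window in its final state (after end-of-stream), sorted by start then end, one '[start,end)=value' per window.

i=0 t=0 v=4: → [0,2); WM=-2
i=1 t=2 v=8: → [2,4); WM=0
i=2 t=3 v=6: → [2,5); WM=1
i=3 t=1 v=4: → [0,5); WM=1
i=4 t=4 v=3: → [0,6); WM=2
i=5 t=4 v=9: → [0,6); WM=2
i=6 t=8 v=5: → [8,10); WM=6
i=7 t=11 v=9: → [11,13); WM=9
i=8 t=8 v=9: DROP (t<9-0); WM=9
i=9 t=6 v=6: DROP (t<9-0); WM=9
i=10 t=5 v=5: DROP (t<9-0); WM=9

[0,6)=5 [8,10)=1 [11,13)=1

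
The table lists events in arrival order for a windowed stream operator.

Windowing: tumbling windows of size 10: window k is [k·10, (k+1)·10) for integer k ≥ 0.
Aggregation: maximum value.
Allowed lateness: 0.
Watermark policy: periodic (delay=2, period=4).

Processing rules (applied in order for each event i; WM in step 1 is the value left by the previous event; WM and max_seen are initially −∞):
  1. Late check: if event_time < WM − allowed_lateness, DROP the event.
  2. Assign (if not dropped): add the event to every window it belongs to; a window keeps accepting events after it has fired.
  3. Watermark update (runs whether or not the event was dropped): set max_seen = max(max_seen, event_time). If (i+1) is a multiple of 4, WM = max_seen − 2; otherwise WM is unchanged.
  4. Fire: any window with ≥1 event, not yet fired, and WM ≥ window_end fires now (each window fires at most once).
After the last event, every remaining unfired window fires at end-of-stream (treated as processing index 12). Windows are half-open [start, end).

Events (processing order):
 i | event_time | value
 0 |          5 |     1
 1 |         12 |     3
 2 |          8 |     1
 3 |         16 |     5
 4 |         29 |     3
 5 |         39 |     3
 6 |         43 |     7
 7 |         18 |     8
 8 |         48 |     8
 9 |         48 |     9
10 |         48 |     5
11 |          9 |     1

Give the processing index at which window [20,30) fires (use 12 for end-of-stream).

i=0 t=5 v=1: → [0,10); WM=−∞
i=1 t=12 v=3: → [10,20); WM=−∞
i=2 t=8 v=1: → [0,10); WM=−∞
i=3 t=16 v=5: → [10,20); WM=14; [0,10) fires=1
i=4 t=29 v=3: → [20,30); WM=14
i=5 t=39 v=3: → [30,40); WM=14
i=6 t=43 v=7: → [40,50); WM=14
i=7 t=18 v=8: → [10,20); WM=41; [10,20) fires=8 [20,30) fires=3 [30,40) fires=3
i=8 t=48 v=8: → [40,50); WM=41
i=9 t=48 v=9: → [40,50); WM=41
i=10 t=48 v=5: → [40,50); WM=41
i=11 t=9 v=1: DROP (t<41-0); WM=46

7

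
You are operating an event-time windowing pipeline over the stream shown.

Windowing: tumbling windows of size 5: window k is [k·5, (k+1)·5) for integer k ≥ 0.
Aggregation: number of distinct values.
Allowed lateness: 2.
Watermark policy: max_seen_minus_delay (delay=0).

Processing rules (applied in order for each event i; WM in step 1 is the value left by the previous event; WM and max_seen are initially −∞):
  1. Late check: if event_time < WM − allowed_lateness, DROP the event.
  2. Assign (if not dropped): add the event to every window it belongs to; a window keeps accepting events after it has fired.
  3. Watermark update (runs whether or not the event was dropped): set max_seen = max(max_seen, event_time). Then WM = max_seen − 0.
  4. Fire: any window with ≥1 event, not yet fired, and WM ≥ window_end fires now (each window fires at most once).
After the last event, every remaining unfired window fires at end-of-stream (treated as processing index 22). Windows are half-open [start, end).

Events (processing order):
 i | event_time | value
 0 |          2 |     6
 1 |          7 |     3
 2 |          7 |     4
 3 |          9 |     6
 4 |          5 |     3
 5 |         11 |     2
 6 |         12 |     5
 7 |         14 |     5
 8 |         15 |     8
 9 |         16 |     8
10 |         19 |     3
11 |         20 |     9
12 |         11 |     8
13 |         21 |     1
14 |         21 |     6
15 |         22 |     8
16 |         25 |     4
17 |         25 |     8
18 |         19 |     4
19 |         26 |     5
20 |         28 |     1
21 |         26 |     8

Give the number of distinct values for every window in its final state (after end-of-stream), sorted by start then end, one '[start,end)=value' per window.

i=0 t=2 v=6: → [0,5); WM=2
i=1 t=7 v=3: → [5,10); WM=7; [0,5) fires=1
i=2 t=7 v=4: → [5,10); WM=7
i=3 t=9 v=6: → [5,10); WM=9
i=4 t=5 v=3: DROP (t<9-2); WM=9
i=5 t=11 v=2: → [10,15); WM=11; [5,10) fires=3
i=6 t=12 v=5: → [10,15); WM=12
i=7 t=14 v=5: → [10,15); WM=14
i=8 t=15 v=8: → [15,20); WM=15; [10,15) fires=2
i=9 t=16 v=8: → [15,20); WM=16
i=10 t=19 v=3: → [15,20); WM=19
i=11 t=20 v=9: → [20,25); WM=20; [15,20) fires=2
i=12 t=11 v=8: DROP (t<20-2); WM=20
i=13 t=21 v=1: → [20,25); WM=21
i=14 t=21 v=6: → [20,25); WM=21
i=15 t=22 v=8: → [20,25); WM=22
i=16 t=25 v=4: → [25,30); WM=25; [20,25) fires=4
i=17 t=25 v=8: → [25,30); WM=25
i=18 t=19 v=4: DROP (t<25-2); WM=25
i=19 t=26 v=5: → [25,30); WM=26
i=20 t=28 v=1: → [25,30); WM=28
i=21 t=26 v=8: → [25,30); WM=28

[0,5)=1 [5,10)=3 [10,15)=2 [15,20)=2 [20,25)=4 [25,30)=4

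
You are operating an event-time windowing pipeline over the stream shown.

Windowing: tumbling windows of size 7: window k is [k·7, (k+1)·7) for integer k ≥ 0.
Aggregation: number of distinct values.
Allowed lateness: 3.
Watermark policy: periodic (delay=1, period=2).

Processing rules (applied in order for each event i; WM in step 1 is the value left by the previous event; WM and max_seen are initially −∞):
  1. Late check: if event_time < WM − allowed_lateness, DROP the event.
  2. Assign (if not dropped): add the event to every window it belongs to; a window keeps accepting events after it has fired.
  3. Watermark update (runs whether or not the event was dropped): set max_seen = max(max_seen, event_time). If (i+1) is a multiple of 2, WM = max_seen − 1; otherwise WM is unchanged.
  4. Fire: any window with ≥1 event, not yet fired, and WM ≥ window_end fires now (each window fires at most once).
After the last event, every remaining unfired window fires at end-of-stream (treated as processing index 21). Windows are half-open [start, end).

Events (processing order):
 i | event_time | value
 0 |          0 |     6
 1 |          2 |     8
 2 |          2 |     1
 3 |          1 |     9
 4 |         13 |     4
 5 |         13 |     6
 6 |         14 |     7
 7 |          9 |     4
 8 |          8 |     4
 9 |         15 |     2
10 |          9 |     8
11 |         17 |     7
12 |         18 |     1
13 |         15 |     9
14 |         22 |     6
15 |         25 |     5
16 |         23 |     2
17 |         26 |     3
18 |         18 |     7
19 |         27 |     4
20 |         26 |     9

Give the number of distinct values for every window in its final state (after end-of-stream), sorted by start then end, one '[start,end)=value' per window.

[0,7)=4 [7,14)=2 [14,21)=4 [21,28)=6

i=0 t=0 v=6: → [0,7); WM=−∞
i=1 t=2 v=8: → [0,7); WM=1
i=2 t=2 v=1: → [0,7); WM=1
i=3 t=1 v=9: → [0,7); WM=1
i=4 t=13 v=4: → [7,14); WM=1
i=5 t=13 v=6: → [7,14); WM=12; [0,7) fires=4
i=6 t=14 v=7: → [14,21); WM=12
i=7 t=9 v=4: → [7,14); WM=13
i=8 t=8 v=4: DROP (t<13-3); WM=13
i=9 t=15 v=2: → [14,21); WM=14; [7,14) fires=2
i=10 t=9 v=8: DROP (t<14-3); WM=14
i=11 t=17 v=7: → [14,21); WM=16
i=12 t=18 v=1: → [14,21); WM=16
i=13 t=15 v=9: → [14,21); WM=17
i=14 t=22 v=6: → [21,28); WM=17
i=15 t=25 v=5: → [21,28); WM=24; [14,21) fires=4
i=16 t=23 v=2: → [21,28); WM=24
i=17 t=26 v=3: → [21,28); WM=25
i=18 t=18 v=7: DROP (t<25-3); WM=25
i=19 t=27 v=4: → [21,28); WM=26
i=20 t=26 v=9: → [21,28); WM=26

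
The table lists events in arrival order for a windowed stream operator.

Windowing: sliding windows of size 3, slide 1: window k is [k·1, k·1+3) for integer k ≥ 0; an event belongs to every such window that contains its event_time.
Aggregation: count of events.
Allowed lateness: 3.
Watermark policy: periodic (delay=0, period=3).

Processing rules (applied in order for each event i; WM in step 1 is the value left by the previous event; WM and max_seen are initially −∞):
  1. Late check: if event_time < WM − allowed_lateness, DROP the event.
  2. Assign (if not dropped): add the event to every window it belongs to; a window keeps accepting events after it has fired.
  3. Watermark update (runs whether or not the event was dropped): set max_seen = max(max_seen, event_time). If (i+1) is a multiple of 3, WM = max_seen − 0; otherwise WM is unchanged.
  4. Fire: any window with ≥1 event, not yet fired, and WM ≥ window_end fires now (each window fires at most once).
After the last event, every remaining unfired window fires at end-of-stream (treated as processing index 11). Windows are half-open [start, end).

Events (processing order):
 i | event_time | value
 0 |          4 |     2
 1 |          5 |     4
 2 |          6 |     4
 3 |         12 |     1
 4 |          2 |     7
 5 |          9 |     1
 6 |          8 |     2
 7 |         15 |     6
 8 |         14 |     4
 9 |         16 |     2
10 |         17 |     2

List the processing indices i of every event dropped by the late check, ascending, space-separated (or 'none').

4 6

i=0 t=4 v=2: → [4,7),[3,6),[2,5); WM=−∞
i=1 t=5 v=4: → [5,8),[4,7),[3,6); WM=−∞
i=2 t=6 v=4: → [6,9),[5,8),[4,7); WM=6; [2,5) fires=1 [3,6) fires=2
i=3 t=12 v=1: → [12,15),[11,14),[10,13); WM=6
i=4 t=2 v=7: DROP (t<6-3); WM=6
i=5 t=9 v=1: → [9,12),[8,11),[7,10); WM=12; [4,7) fires=3 [5,8) fires=2 [6,9) fires=1 [7,10) fires=1 [8,11) fires=1 [9,12) fires=1
i=6 t=8 v=2: DROP (t<12-3); WM=12
i=7 t=15 v=6: → [15,18),[14,17),[13,16); WM=12
i=8 t=14 v=4: → [14,17),[13,16),[12,15); WM=15; [10,13) fires=1 [11,14) fires=1 [12,15) fires=2
i=9 t=16 v=2: → [16,19),[15,18),[14,17); WM=15
i=10 t=17 v=2: → [17,20),[16,19),[15,18); WM=15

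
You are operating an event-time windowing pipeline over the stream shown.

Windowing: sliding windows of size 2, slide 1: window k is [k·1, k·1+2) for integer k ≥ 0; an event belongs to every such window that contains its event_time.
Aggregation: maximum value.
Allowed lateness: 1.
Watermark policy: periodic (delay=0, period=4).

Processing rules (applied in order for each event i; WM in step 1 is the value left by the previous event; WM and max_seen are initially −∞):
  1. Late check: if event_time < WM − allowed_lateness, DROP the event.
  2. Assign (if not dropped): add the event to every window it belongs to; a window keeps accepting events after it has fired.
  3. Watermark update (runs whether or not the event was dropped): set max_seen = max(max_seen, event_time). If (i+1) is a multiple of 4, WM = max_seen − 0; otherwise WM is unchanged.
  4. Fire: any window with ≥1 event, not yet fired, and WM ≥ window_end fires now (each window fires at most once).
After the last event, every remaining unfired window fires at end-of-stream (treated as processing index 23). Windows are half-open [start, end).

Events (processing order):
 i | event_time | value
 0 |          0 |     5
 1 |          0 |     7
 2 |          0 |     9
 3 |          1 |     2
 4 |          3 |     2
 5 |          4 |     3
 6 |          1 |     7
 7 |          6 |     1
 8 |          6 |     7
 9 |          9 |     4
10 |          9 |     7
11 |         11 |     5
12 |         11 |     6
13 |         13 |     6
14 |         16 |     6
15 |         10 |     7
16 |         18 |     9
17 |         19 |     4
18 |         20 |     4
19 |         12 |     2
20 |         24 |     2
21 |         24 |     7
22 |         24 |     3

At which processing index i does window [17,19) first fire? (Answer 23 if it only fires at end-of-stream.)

i=0 t=0 v=5: → [0,2); WM=−∞
i=1 t=0 v=7: → [0,2); WM=−∞
i=2 t=0 v=9: → [0,2); WM=−∞
i=3 t=1 v=2: → [1,3),[0,2); WM=1
i=4 t=3 v=2: → [3,5),[2,4); WM=1
i=5 t=4 v=3: → [4,6),[3,5); WM=1
i=6 t=1 v=7: → [1,3),[0,2); WM=1
i=7 t=6 v=1: → [6,8),[5,7); WM=6; [0,2) fires=9 [1,3) fires=7 [2,4) fires=2 [3,5) fires=3 [4,6) fires=3
i=8 t=6 v=7: → [6,8),[5,7); WM=6
i=9 t=9 v=4: → [9,11),[8,10); WM=6
i=10 t=9 v=7: → [9,11),[8,10); WM=6
i=11 t=11 v=5: → [11,13),[10,12); WM=11; [5,7) fires=7 [6,8) fires=7 [8,10) fires=7 [9,11) fires=7
i=12 t=11 v=6: → [11,13),[10,12); WM=11
i=13 t=13 v=6: → [13,15),[12,14); WM=11
i=14 t=16 v=6: → [16,18),[15,17); WM=11
i=15 t=10 v=7: → [10,12),[9,11); WM=16; [10,12) fires=7 [11,13) fires=6 [12,14) fires=6 [13,15) fires=6
i=16 t=18 v=9: → [18,20),[17,19); WM=16
i=17 t=19 v=4: → [19,21),[18,20); WM=16
i=18 t=20 v=4: → [20,22),[19,21); WM=16
i=19 t=12 v=2: DROP (t<16-1); WM=20; [15,17) fires=6 [16,18) fires=6 [17,19) fires=9 [18,20) fires=9
i=20 t=24 v=2: → [24,26),[23,25); WM=20
i=21 t=24 v=7: → [24,26),[23,25); WM=20
i=22 t=24 v=3: → [24,26),[23,25); WM=20

19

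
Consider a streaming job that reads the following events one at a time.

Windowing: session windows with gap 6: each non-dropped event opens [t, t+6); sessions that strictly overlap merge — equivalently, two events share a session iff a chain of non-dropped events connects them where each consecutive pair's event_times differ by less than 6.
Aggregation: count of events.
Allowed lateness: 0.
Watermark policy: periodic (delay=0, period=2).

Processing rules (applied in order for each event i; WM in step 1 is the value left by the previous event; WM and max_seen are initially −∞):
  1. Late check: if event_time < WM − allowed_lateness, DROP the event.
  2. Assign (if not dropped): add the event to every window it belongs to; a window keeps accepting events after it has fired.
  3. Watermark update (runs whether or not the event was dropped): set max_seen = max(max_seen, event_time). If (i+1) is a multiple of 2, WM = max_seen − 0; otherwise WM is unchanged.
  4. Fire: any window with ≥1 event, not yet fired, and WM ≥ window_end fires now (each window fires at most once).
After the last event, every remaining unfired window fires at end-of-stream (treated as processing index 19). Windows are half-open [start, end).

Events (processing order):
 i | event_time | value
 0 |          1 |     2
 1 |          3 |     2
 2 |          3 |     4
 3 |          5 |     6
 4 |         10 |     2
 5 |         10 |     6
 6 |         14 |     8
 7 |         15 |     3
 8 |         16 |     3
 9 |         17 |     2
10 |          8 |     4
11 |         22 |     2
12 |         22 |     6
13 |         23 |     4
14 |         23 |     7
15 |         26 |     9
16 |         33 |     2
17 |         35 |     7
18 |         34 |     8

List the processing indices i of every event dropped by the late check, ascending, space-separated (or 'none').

10 18

i=0 t=1 v=2: → [1,7); WM=−∞
i=1 t=3 v=2: → [1,9); WM=3
i=2 t=3 v=4: → [1,9); WM=3
i=3 t=5 v=6: → [1,11); WM=5
i=4 t=10 v=2: → [1,16); WM=5
i=5 t=10 v=6: → [1,16); WM=10
i=6 t=14 v=8: → [1,20); WM=10
i=7 t=15 v=3: → [1,21); WM=15
i=8 t=16 v=3: → [1,22); WM=15
i=9 t=17 v=2: → [1,23); WM=17
i=10 t=8 v=4: DROP (t<17-0); WM=17
i=11 t=22 v=2: → [1,28); WM=22
i=12 t=22 v=6: → [1,28); WM=22
i=13 t=23 v=4: → [1,29); WM=23
i=14 t=23 v=7: → [1,29); WM=23
i=15 t=26 v=9: → [1,32); WM=26
i=16 t=33 v=2: → [33,39); WM=26
i=17 t=35 v=7: → [33,41); WM=35
i=18 t=34 v=8: DROP (t<35-0); WM=35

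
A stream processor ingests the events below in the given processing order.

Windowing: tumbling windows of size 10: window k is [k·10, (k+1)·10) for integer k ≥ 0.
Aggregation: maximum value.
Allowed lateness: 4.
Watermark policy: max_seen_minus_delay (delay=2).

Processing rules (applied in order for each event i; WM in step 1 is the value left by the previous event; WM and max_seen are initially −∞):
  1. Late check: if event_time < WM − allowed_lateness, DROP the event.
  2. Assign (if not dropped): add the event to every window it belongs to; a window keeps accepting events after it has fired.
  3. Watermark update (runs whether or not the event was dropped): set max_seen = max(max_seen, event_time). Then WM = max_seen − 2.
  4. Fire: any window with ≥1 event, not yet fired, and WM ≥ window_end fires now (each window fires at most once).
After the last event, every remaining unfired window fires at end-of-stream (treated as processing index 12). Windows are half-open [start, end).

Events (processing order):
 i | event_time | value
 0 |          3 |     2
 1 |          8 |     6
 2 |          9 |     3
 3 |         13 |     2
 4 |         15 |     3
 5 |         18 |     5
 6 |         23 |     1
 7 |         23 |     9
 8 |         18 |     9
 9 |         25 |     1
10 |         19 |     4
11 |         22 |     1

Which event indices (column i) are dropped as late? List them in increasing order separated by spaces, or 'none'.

none

i=0 t=3 v=2: → [0,10); WM=1
i=1 t=8 v=6: → [0,10); WM=6
i=2 t=9 v=3: → [0,10); WM=7
i=3 t=13 v=2: → [10,20); WM=11; [0,10) fires=6
i=4 t=15 v=3: → [10,20); WM=13
i=5 t=18 v=5: → [10,20); WM=16
i=6 t=23 v=1: → [20,30); WM=21; [10,20) fires=5
i=7 t=23 v=9: → [20,30); WM=21
i=8 t=18 v=9: → [10,20); WM=21
i=9 t=25 v=1: → [20,30); WM=23
i=10 t=19 v=4: → [10,20); WM=23
i=11 t=22 v=1: → [20,30); WM=23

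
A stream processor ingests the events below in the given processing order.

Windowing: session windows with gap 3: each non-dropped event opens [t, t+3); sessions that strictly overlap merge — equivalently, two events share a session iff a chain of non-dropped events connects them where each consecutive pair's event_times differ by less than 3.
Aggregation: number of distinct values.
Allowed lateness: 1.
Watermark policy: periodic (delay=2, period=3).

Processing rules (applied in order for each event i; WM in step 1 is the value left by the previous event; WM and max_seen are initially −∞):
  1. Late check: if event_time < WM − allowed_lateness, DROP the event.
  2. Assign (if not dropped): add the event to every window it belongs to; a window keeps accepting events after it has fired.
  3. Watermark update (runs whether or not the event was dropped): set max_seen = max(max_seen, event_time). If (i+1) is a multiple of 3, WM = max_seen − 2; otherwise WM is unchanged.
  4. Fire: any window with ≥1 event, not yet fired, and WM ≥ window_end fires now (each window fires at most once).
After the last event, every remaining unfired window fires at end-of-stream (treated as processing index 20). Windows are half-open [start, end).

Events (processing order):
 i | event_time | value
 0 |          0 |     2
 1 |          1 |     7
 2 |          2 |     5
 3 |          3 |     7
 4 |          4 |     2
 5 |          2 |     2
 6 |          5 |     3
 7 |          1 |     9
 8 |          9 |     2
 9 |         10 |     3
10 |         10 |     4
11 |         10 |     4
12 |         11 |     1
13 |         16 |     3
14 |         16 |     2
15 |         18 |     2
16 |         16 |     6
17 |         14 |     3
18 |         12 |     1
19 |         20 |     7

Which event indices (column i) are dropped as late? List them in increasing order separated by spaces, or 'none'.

18

i=0 t=0 v=2: → [0,3); WM=−∞
i=1 t=1 v=7: → [0,4); WM=−∞
i=2 t=2 v=5: → [0,5); WM=0
i=3 t=3 v=7: → [0,6); WM=0
i=4 t=4 v=2: → [0,7); WM=0
i=5 t=2 v=2: → [0,7); WM=2
i=6 t=5 v=3: → [0,8); WM=2
i=7 t=1 v=9: → [0,8); WM=2
i=8 t=9 v=2: → [9,12); WM=7
i=9 t=10 v=3: → [9,13); WM=7
i=10 t=10 v=4: → [9,13); WM=7
i=11 t=10 v=4: → [9,13); WM=8
i=12 t=11 v=1: → [9,14); WM=8
i=13 t=16 v=3: → [16,19); WM=8
i=14 t=16 v=2: → [16,19); WM=14
i=15 t=18 v=2: → [16,21); WM=14
i=16 t=16 v=6: → [16,21); WM=14
i=17 t=14 v=3: → [14,21); WM=16
i=18 t=12 v=1: DROP (t<16-1); WM=16
i=19 t=20 v=7: → [14,23); WM=16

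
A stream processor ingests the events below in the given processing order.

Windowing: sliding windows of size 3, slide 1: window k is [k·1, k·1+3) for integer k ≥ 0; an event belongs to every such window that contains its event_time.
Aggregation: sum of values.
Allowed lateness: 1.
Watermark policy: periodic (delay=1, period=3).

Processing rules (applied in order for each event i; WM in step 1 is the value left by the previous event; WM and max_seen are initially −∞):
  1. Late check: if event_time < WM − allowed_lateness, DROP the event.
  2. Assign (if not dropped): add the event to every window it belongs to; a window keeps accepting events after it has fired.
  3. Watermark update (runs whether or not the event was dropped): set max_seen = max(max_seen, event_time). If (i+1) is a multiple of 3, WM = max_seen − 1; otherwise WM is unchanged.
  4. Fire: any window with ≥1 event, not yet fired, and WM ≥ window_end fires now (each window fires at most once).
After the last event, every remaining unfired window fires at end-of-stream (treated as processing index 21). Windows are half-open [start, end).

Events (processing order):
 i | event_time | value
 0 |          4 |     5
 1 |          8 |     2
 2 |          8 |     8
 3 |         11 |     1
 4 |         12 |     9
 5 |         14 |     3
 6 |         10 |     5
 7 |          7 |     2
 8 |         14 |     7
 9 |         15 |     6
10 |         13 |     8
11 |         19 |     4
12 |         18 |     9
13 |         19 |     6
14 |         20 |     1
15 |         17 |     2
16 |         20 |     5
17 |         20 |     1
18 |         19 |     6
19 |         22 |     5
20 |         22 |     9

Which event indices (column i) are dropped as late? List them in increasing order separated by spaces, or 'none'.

6 7 15

i=0 t=4 v=5: → [4,7),[3,6),[2,5); WM=−∞
i=1 t=8 v=2: → [8,11),[7,10),[6,9); WM=−∞
i=2 t=8 v=8: → [8,11),[7,10),[6,9); WM=7; [2,5) fires=5 [3,6) fires=5 [4,7) fires=5
i=3 t=11 v=1: → [11,14),[10,13),[9,12); WM=7
i=4 t=12 v=9: → [12,15),[11,14),[10,13); WM=7
i=5 t=14 v=3: → [14,17),[13,16),[12,15); WM=13; [6,9) fires=10 [7,10) fires=10 [8,11) fires=10 [9,12) fires=1 [10,13) fires=10
i=6 t=10 v=5: DROP (t<13-1); WM=13
i=7 t=7 v=2: DROP (t<13-1); WM=13
i=8 t=14 v=7: → [14,17),[13,16),[12,15); WM=13
i=9 t=15 v=6: → [15,18),[14,17),[13,16); WM=13
i=10 t=13 v=8: → [13,16),[12,15),[11,14); WM=13
i=11 t=19 v=4: → [19,22),[18,21),[17,20); WM=18; [11,14) fires=18 [12,15) fires=27 [13,16) fires=24 [14,17) fires=16 [15,18) fires=6
i=12 t=18 v=9: → [18,21),[17,20),[16,19); WM=18
i=13 t=19 v=6: → [19,22),[18,21),[17,20); WM=18
i=14 t=20 v=1: → [20,23),[19,22),[18,21); WM=19; [16,19) fires=9
i=15 t=17 v=2: DROP (t<19-1); WM=19
i=16 t=20 v=5: → [20,23),[19,22),[18,21); WM=19
i=17 t=20 v=1: → [20,23),[19,22),[18,21); WM=19
i=18 t=19 v=6: → [19,22),[18,21),[17,20); WM=19
i=19 t=22 v=5: → [22,25),[21,24),[20,23); WM=19
i=20 t=22 v=9: → [22,25),[21,24),[20,23); WM=21; [17,20) fires=25 [18,21) fires=32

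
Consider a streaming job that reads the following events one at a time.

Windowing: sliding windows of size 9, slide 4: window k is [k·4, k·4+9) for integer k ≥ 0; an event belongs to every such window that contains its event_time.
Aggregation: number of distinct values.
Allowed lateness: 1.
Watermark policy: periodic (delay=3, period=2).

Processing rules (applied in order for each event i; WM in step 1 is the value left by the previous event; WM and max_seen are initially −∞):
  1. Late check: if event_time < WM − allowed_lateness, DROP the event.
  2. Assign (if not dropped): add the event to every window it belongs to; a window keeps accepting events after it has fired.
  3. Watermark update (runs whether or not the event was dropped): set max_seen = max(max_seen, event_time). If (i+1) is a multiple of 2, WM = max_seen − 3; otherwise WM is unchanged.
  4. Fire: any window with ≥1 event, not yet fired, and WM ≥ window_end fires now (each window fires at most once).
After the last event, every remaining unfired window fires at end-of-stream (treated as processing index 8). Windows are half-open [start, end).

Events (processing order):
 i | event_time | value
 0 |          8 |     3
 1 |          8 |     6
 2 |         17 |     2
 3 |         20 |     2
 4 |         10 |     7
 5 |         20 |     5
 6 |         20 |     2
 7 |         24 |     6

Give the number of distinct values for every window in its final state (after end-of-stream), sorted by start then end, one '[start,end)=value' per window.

[0,9)=2 [4,13)=2 [8,17)=2 [12,21)=2 [16,25)=3 [20,29)=3 [24,33)=1

i=0 t=8 v=3: → [8,17),[4,13),[0,9); WM=−∞
i=1 t=8 v=6: → [8,17),[4,13),[0,9); WM=5
i=2 t=17 v=2: → [16,25),[12,21); WM=5
i=3 t=20 v=2: → [20,29),[16,25),[12,21); WM=17; [0,9) fires=2 [4,13) fires=2 [8,17) fires=2
i=4 t=10 v=7: DROP (t<17-1); WM=17
i=5 t=20 v=5: → [20,29),[16,25),[12,21); WM=17
i=6 t=20 v=2: → [20,29),[16,25),[12,21); WM=17
i=7 t=24 v=6: → [24,33),[20,29),[16,25); WM=21; [12,21) fires=2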